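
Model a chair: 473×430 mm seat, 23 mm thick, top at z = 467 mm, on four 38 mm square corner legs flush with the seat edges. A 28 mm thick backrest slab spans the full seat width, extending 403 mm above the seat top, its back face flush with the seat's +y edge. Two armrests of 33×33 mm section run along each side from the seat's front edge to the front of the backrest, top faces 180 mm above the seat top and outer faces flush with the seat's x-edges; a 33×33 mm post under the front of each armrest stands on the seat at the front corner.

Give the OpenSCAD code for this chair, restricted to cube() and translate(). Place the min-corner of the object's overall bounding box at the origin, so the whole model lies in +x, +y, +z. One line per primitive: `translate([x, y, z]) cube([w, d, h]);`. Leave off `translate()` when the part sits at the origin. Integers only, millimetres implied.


translate([0, 0, 444]) cube([473, 430, 23]);
cube([38, 38, 444]);
translate([435, 0, 0]) cube([38, 38, 444]);
translate([0, 392, 0]) cube([38, 38, 444]);
translate([435, 392, 0]) cube([38, 38, 444]);
translate([0, 402, 467]) cube([473, 28, 403]);
translate([0, 0, 614]) cube([33, 402, 33]);
translate([440, 0, 614]) cube([33, 402, 33]);
translate([0, 0, 467]) cube([33, 33, 147]);
translate([440, 0, 467]) cube([33, 33, 147]);


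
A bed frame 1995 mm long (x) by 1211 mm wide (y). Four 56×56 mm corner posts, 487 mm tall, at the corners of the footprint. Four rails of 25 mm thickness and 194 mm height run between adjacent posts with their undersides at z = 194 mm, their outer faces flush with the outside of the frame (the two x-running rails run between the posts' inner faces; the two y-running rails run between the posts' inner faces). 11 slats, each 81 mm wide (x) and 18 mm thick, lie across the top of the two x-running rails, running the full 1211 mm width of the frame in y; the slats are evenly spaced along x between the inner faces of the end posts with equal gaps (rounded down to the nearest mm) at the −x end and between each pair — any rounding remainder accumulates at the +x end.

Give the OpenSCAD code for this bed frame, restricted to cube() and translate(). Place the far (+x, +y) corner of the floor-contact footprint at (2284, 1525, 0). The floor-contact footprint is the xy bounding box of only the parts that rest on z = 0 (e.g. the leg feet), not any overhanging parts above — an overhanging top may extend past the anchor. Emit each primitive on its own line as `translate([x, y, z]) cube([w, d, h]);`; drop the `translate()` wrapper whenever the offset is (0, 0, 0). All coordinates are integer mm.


translate([289, 314, 0]) cube([56, 56, 487]);
translate([289, 1469, 0]) cube([56, 56, 487]);
translate([2228, 314, 0]) cube([56, 56, 487]);
translate([2228, 1469, 0]) cube([56, 56, 487]);
translate([345, 314, 194]) cube([1883, 25, 194]);
translate([345, 1500, 194]) cube([1883, 25, 194]);
translate([289, 370, 194]) cube([25, 1099, 194]);
translate([2259, 370, 194]) cube([25, 1099, 194]);
translate([427, 314, 388]) cube([81, 1211, 18]);
translate([590, 314, 388]) cube([81, 1211, 18]);
translate([753, 314, 388]) cube([81, 1211, 18]);
translate([916, 314, 388]) cube([81, 1211, 18]);
translate([1079, 314, 388]) cube([81, 1211, 18]);
translate([1242, 314, 388]) cube([81, 1211, 18]);
translate([1405, 314, 388]) cube([81, 1211, 18]);
translate([1568, 314, 388]) cube([81, 1211, 18]);
translate([1731, 314, 388]) cube([81, 1211, 18]);
translate([1894, 314, 388]) cube([81, 1211, 18]);
translate([2057, 314, 388]) cube([81, 1211, 18]);


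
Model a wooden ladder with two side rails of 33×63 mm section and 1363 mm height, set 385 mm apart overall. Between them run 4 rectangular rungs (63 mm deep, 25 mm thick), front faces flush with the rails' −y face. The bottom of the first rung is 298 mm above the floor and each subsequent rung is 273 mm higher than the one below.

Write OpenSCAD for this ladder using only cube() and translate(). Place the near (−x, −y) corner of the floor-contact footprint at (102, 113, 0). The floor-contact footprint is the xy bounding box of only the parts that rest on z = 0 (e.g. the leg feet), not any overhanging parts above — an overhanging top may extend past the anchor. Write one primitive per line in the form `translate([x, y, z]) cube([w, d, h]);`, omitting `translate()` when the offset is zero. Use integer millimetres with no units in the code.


// rung span = 385 - 2*33 = 319
// rung[k] z = 298 + k*273
translate([102, 113, 0]) cube([33, 63, 1363]);
translate([454, 113, 0]) cube([33, 63, 1363]);
translate([135, 113, 298]) cube([319, 63, 25]);
translate([135, 113, 571]) cube([319, 63, 25]);
translate([135, 113, 844]) cube([319, 63, 25]);
translate([135, 113, 1117]) cube([319, 63, 25]);


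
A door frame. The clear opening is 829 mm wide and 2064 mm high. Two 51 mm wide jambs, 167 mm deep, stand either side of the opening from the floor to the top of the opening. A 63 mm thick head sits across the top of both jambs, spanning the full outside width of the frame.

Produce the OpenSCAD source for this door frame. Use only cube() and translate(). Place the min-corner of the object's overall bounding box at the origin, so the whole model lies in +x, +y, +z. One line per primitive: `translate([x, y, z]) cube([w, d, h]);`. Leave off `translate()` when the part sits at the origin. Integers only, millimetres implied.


cube([51, 167, 2064]);
translate([880, 0, 0]) cube([51, 167, 2064]);
translate([0, 0, 2064]) cube([931, 167, 63]);


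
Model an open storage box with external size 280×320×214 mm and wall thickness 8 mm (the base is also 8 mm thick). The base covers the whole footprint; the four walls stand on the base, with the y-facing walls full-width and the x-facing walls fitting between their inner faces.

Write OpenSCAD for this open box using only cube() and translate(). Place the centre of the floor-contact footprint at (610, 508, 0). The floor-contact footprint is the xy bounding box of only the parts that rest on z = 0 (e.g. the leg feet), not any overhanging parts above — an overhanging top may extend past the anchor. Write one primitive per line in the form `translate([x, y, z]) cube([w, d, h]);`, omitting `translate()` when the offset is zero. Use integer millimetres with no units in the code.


translate([470, 348, 0]) cube([280, 320, 8]);
translate([470, 348, 8]) cube([280, 8, 206]);
translate([470, 660, 8]) cube([280, 8, 206]);
translate([470, 356, 8]) cube([8, 304, 206]);
translate([742, 356, 8]) cube([8, 304, 206]);


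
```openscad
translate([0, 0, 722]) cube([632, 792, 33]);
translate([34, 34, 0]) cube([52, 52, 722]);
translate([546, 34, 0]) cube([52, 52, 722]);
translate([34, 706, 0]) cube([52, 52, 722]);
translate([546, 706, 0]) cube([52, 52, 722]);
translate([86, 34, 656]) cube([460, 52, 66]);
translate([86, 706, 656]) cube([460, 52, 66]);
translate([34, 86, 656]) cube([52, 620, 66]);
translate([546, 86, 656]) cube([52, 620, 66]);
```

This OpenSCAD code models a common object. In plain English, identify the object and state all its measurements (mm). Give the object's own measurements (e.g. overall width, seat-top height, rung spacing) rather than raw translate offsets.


A table: top 632 mm (x) × 792 mm (y), 33 mm thick, upper face at z = 755 mm, on four 52×52 mm square legs, each inset 34 mm from the nearest pair of top edges from z = 0 to the bottom of the top. Four apron rails, 52 mm thick and 66 mm tall, run between adjacent legs with their top edges flush with the underside of the top and their outer faces flush with the legs' outer faces.


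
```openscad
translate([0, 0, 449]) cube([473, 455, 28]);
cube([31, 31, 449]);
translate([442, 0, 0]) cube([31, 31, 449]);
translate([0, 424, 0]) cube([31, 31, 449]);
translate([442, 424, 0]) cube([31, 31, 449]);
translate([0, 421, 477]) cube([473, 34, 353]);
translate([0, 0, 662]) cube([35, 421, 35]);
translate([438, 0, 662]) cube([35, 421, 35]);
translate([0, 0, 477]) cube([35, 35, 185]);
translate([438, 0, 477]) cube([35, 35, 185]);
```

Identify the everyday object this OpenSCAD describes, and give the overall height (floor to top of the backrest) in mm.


A chair. The overall height is 830 mm.

A slab on four corner posts with a tall panel at the back — a chair. The seat slab sits at z = 449 with thickness 28, and the 353 mm backrest starts at the seat top, so the overall height is 449 + 28 + 353 = 830 mm.


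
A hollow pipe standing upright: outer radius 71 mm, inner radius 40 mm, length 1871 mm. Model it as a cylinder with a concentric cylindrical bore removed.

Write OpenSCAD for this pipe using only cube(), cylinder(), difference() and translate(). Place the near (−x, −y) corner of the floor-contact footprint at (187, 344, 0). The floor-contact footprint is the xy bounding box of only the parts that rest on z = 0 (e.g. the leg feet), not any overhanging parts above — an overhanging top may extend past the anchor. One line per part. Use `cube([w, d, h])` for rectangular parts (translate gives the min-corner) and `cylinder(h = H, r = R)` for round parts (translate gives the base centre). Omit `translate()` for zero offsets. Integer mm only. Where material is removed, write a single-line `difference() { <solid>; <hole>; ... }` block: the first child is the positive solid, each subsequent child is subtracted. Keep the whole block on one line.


difference() { translate([258, 415, 0]) cylinder(h = 1871, r = 71); translate([258, 415, 0]) cylinder(h = 1871, r = 40); }


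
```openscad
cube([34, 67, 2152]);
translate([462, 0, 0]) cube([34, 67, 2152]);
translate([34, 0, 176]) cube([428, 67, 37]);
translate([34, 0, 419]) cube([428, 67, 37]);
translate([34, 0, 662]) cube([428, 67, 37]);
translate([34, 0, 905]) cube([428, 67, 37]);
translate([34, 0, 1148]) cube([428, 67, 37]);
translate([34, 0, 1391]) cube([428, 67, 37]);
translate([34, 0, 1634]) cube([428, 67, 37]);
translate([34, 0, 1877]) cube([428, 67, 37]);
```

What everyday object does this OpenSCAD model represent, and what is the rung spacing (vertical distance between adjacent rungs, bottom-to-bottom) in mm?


A ladder. The rung spacing is 243 mm.

Two tall 34×67 posts with 8 short bars between them — a ladder. Adjacent rungs sit at z = 176 and z = 419, so the spacing is 419 − 176 = 243 mm.


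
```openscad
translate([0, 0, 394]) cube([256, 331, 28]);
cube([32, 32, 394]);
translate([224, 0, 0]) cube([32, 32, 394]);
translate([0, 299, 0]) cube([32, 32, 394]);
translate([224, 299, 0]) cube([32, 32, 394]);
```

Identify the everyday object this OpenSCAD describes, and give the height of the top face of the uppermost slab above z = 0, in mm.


A stool. The seat height is 422 mm.

A 256×331×28 slab at z = 394 on four corner posts — a stool. The seat top is 394 + 28 = 422 mm.


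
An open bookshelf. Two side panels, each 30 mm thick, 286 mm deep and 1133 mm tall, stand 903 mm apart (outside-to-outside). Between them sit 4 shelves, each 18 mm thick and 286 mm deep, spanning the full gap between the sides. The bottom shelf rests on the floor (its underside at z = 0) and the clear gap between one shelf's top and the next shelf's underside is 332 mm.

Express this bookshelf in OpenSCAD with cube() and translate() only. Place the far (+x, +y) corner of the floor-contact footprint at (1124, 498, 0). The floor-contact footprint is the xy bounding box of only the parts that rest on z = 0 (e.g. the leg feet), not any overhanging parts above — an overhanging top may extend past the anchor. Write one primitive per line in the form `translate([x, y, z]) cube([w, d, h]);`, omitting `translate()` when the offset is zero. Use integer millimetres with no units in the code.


translate([221, 212, 0]) cube([30, 286, 1133]);
translate([1094, 212, 0]) cube([30, 286, 1133]);
translate([251, 212, 0]) cube([843, 286, 18]);
translate([251, 212, 350]) cube([843, 286, 18]);
translate([251, 212, 700]) cube([843, 286, 18]);
translate([251, 212, 1050]) cube([843, 286, 18]);


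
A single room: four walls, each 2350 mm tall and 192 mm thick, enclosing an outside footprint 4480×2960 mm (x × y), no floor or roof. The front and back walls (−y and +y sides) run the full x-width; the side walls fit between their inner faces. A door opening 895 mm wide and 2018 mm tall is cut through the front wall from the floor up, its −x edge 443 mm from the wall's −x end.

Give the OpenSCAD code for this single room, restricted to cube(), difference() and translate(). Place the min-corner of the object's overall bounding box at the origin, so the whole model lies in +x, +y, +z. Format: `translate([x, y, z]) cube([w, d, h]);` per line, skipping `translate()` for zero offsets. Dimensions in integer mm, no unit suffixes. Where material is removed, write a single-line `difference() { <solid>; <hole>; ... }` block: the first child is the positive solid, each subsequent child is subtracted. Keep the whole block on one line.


difference() { cube([4480, 192, 2350]); translate([443, 0, 0]) cube([895, 192, 2018]); }
translate([0, 2768, 0]) cube([4480, 192, 2350]);
translate([0, 192, 0]) cube([192, 2576, 2350]);
translate([4288, 192, 0]) cube([192, 2576, 2350]);


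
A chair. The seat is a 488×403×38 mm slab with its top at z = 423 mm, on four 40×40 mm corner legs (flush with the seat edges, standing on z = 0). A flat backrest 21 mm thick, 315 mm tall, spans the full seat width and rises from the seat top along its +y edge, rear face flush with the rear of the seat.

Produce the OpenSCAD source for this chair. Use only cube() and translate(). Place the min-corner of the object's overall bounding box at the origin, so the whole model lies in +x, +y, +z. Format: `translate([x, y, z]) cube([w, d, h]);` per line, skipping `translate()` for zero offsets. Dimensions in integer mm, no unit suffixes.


translate([0, 0, 385]) cube([488, 403, 38]);
cube([40, 40, 385]);
translate([448, 0, 0]) cube([40, 40, 385]);
translate([0, 363, 0]) cube([40, 40, 385]);
translate([448, 363, 0]) cube([40, 40, 385]);
translate([0, 382, 423]) cube([488, 21, 315]);


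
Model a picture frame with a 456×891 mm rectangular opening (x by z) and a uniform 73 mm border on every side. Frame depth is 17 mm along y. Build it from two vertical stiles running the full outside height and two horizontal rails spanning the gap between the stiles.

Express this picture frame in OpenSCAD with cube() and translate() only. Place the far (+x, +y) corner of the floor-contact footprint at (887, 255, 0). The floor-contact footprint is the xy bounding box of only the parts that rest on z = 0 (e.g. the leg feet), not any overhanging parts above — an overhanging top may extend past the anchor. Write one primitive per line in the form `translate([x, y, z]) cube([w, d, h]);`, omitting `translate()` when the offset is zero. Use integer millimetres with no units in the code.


translate([285, 238, 0]) cube([73, 17, 1037]);
translate([814, 238, 0]) cube([73, 17, 1037]);
translate([358, 238, 0]) cube([456, 17, 73]);
translate([358, 238, 964]) cube([456, 17, 73]);


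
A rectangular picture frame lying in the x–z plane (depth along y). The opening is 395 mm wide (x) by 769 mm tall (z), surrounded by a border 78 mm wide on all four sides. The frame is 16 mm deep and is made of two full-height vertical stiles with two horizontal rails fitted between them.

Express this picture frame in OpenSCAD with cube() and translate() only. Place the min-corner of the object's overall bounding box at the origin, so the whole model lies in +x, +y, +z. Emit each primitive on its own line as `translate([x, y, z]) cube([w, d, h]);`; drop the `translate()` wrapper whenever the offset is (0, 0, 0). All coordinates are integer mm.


cube([78, 16, 925]);
translate([473, 0, 0]) cube([78, 16, 925]);
translate([78, 0, 0]) cube([395, 16, 78]);
translate([78, 0, 847]) cube([395, 16, 78]);


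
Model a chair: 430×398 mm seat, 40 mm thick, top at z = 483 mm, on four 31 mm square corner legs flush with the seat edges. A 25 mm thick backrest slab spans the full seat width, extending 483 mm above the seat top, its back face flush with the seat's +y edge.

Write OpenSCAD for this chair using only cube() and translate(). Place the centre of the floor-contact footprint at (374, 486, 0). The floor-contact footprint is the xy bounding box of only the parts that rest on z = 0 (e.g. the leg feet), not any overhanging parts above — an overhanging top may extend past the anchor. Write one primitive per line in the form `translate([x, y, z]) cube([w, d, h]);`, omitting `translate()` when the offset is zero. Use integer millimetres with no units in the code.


translate([159, 287, 443]) cube([430, 398, 40]);
translate([159, 287, 0]) cube([31, 31, 443]);
translate([558, 287, 0]) cube([31, 31, 443]);
translate([159, 654, 0]) cube([31, 31, 443]);
translate([558, 654, 0]) cube([31, 31, 443]);
translate([159, 660, 483]) cube([430, 25, 483]);


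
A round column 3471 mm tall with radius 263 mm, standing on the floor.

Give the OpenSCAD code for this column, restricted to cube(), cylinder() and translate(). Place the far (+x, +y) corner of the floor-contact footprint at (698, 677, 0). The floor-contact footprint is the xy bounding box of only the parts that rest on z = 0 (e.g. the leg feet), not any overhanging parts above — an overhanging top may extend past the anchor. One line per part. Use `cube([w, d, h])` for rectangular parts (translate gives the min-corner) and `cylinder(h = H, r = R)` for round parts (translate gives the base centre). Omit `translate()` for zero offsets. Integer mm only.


translate([435, 414, 0]) cylinder(h = 3471, r = 263);


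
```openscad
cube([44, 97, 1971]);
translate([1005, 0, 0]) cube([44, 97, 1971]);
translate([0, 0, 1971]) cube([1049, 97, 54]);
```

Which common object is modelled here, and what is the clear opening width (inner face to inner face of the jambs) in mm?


A door frame. The clear opening width is 961 mm.

Two 1971 mm tall posts with a header on top — a door frame. The left jamb is 44 mm wide at x = 0; the right jamb starts at x = 1005. The clear opening is 1005 − 44 = 961 mm.


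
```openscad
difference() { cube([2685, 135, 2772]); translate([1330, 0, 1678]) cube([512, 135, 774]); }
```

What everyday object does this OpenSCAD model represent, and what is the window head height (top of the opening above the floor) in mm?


A wall with a window opening. The window head height is 2452 mm.

A wall with a rectangular opening subtracted — a window. Sill at z = 1678, opening 774 mm tall, so the head is at 1678 + 774 = 2452 mm.


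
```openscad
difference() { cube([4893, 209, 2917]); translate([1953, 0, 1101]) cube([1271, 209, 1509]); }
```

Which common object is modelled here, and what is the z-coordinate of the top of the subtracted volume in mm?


A wall with a window opening. The window head height is 2610 mm.

A wall with a rectangular opening subtracted — a window. Sill at z = 1101, opening 1509 mm tall, so the head is at 1101 + 1509 = 2610 mm.


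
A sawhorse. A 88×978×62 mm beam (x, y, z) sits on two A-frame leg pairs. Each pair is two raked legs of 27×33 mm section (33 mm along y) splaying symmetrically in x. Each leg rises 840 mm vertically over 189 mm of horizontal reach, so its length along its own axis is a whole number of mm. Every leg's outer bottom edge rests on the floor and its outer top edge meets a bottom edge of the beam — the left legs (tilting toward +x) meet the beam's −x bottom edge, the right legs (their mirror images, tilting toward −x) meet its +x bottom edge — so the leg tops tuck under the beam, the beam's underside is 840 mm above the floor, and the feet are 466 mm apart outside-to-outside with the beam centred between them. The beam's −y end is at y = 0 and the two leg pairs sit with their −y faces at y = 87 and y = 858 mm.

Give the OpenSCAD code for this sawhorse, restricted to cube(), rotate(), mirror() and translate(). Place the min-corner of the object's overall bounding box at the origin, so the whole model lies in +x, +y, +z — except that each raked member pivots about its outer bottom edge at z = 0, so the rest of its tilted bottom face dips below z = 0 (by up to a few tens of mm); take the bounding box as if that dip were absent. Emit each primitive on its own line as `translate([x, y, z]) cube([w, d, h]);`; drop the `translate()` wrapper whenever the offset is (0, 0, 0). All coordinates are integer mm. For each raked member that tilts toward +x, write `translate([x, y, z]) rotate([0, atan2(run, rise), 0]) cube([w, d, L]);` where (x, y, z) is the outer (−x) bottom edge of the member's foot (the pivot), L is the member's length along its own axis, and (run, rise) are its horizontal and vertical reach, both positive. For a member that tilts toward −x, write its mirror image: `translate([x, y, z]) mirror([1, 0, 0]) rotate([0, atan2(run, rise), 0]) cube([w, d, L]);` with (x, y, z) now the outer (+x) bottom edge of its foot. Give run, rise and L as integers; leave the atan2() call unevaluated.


translate([189, 0, 840]) cube([88, 978, 62]);
translate([0, 87, 0]) rotate([0, atan2(189, 840), 0]) cube([27, 33, 861]);
translate([466, 87, 0]) mirror([1, 0, 0]) rotate([0, atan2(189, 840), 0]) cube([27, 33, 861]);
translate([0, 858, 0]) rotate([0, atan2(189, 840), 0]) cube([27, 33, 861]);
translate([466, 858, 0]) mirror([1, 0, 0]) rotate([0, atan2(189, 840), 0]) cube([27, 33, 861]);


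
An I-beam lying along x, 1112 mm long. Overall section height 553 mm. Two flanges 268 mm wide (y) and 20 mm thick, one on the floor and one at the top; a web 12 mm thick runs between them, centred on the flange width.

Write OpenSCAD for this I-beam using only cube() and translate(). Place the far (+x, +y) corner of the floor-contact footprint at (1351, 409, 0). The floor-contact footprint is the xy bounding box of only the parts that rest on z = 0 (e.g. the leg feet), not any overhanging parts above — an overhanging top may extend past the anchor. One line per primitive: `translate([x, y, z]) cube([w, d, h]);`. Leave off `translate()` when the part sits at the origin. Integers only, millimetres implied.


translate([239, 141, 0]) cube([1112, 268, 20]);
translate([239, 269, 20]) cube([1112, 12, 513]);
translate([239, 141, 533]) cube([1112, 268, 20]);


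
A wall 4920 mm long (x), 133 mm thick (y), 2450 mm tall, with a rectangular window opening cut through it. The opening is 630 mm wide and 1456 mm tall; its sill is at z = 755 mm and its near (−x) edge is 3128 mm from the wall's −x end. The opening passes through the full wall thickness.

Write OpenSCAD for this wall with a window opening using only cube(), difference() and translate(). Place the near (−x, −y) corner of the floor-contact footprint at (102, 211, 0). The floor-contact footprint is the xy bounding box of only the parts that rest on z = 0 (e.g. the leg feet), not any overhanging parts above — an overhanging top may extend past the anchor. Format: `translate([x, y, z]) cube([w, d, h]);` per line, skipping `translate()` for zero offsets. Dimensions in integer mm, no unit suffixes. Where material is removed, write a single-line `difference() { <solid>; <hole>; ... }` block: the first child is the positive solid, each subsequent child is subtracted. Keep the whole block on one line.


difference() { translate([102, 211, 0]) cube([4920, 133, 2450]); translate([3230, 211, 755]) cube([630, 133, 1456]); }


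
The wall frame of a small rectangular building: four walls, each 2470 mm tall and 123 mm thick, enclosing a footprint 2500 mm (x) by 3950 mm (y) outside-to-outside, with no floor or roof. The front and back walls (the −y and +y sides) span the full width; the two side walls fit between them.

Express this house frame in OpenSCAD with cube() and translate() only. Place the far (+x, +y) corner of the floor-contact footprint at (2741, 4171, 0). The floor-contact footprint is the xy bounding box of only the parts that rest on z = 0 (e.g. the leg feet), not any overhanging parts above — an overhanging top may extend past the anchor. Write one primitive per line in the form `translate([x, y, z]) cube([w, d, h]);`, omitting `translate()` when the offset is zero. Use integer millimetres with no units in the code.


translate([241, 221, 0]) cube([2500, 123, 2470]);
translate([241, 4048, 0]) cube([2500, 123, 2470]);
translate([241, 344, 0]) cube([123, 3704, 2470]);
translate([2618, 344, 0]) cube([123, 3704, 2470]);


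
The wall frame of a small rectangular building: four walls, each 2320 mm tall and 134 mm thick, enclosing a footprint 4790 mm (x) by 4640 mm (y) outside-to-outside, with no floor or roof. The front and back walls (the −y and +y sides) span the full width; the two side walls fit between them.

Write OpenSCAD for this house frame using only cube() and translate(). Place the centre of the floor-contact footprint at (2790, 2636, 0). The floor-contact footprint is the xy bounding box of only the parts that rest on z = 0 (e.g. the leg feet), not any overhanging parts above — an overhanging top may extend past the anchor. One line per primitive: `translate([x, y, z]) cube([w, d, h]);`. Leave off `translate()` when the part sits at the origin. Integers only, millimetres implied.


translate([395, 316, 0]) cube([4790, 134, 2320]);
translate([395, 4822, 0]) cube([4790, 134, 2320]);
translate([395, 450, 0]) cube([134, 4372, 2320]);
translate([5051, 450, 0]) cube([134, 4372, 2320]);


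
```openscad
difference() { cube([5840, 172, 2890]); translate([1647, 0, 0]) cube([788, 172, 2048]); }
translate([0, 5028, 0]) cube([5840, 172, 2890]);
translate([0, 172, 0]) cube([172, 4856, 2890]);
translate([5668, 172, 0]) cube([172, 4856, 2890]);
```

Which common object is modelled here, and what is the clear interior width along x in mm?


A single room. The interior width is 5496 mm.

Four walls enclosing a rectangle with a door in the front wall — a room. Outside width 5840 minus two 172 mm walls gives 5496 mm.


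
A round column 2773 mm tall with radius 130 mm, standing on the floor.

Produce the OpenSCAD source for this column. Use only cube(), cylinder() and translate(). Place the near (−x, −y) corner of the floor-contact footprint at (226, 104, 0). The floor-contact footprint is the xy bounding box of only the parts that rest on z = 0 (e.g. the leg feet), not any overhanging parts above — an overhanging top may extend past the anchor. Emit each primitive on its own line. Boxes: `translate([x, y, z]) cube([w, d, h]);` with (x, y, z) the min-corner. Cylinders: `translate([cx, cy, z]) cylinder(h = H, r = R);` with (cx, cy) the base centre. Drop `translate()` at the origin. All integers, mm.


translate([356, 234, 0]) cylinder(h = 2773, r = 130);


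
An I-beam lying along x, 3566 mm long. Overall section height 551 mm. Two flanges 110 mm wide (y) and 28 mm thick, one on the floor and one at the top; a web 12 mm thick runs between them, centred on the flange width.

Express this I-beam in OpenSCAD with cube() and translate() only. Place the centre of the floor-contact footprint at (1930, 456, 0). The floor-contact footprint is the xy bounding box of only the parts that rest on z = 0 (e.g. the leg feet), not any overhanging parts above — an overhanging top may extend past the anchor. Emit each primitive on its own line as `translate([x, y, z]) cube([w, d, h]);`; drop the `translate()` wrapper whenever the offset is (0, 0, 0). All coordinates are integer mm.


translate([147, 401, 0]) cube([3566, 110, 28]);
translate([147, 450, 28]) cube([3566, 12, 495]);
translate([147, 401, 523]) cube([3566, 110, 28]);


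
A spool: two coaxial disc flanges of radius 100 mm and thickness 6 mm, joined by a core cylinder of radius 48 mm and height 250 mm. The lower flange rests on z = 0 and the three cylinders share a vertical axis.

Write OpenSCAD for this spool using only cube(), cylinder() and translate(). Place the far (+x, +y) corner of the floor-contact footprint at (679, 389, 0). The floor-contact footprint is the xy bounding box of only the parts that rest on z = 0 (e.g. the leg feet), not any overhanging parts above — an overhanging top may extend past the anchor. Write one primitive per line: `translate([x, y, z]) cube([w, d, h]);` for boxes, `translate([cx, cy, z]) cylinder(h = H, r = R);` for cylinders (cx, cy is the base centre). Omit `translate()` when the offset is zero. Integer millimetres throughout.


translate([579, 289, 0]) cylinder(h = 6, r = 100);
translate([579, 289, 6]) cylinder(h = 250, r = 48);
translate([579, 289, 256]) cylinder(h = 6, r = 100);


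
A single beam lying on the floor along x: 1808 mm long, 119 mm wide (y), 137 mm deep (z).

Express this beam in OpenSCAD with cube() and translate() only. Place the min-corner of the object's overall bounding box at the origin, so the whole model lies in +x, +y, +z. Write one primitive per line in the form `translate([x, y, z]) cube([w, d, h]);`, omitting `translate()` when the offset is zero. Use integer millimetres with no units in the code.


cube([1808, 119, 137]);


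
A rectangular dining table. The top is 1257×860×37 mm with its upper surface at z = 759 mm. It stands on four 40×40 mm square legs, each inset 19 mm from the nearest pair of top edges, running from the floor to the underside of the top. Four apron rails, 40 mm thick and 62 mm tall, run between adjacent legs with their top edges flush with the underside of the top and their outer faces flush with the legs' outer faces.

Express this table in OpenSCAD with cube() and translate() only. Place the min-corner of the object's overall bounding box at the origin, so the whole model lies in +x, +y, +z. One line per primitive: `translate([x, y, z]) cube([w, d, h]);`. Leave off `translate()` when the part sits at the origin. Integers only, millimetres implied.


translate([0, 0, 722]) cube([1257, 860, 37]);
translate([19, 19, 0]) cube([40, 40, 722]);
translate([1198, 19, 0]) cube([40, 40, 722]);
translate([19, 801, 0]) cube([40, 40, 722]);
translate([1198, 801, 0]) cube([40, 40, 722]);
translate([59, 19, 660]) cube([1139, 40, 62]);
translate([59, 801, 660]) cube([1139, 40, 62]);
translate([19, 59, 660]) cube([40, 742, 62]);
translate([1198, 59, 660]) cube([40, 742, 62]);


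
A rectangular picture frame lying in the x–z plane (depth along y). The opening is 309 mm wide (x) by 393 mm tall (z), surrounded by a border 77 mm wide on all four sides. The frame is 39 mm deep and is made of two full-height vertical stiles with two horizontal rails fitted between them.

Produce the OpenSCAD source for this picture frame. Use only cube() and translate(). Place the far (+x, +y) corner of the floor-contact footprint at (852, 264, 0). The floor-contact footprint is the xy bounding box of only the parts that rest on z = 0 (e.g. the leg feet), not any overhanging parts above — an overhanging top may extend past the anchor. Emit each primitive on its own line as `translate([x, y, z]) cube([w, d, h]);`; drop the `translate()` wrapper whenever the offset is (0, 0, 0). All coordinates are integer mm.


translate([389, 225, 0]) cube([77, 39, 547]);
translate([775, 225, 0]) cube([77, 39, 547]);
translate([466, 225, 0]) cube([309, 39, 77]);
translate([466, 225, 470]) cube([309, 39, 77]);


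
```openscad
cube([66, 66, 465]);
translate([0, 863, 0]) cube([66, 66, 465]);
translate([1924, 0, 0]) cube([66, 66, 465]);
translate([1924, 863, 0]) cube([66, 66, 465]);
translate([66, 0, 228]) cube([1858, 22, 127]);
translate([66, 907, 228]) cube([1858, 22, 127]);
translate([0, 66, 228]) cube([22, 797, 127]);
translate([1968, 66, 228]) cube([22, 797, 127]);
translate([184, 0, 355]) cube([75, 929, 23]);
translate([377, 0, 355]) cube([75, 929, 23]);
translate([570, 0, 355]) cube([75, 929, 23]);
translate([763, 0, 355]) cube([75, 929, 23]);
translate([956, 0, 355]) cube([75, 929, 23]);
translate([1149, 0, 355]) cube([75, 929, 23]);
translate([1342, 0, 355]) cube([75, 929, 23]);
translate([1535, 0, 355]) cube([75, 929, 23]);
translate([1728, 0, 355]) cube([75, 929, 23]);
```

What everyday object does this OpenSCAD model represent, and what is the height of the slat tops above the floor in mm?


A bed frame. The slat-top height is 378 mm.

Four posts, four rails, and a row of slats — a bed frame. Slats sit on the rails at z = 228 + 127 = 355; with slat thickness 23, the top is 378 mm.


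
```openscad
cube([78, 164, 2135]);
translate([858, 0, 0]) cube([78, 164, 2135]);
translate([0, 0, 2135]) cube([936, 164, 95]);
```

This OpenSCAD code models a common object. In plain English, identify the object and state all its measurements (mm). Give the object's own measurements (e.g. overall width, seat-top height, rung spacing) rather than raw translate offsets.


A door frame. The clear opening is 780 mm wide and 2135 mm high. Two 78 mm wide jambs, 164 mm deep, stand either side of the opening from the floor to the top of the opening. A 95 mm thick head sits across the top of both jambs, spanning the full outside width of the frame.


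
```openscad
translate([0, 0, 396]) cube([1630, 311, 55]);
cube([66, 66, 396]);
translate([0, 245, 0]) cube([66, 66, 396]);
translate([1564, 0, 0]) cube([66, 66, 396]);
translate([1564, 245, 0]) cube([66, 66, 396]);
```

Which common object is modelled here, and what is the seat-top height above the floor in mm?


A bench. The seat-top height is 451 mm.

A long slab on four corner posts — a bench. The slab sits at z = 396 with thickness 55, so the top is 396 + 55 = 451 mm.


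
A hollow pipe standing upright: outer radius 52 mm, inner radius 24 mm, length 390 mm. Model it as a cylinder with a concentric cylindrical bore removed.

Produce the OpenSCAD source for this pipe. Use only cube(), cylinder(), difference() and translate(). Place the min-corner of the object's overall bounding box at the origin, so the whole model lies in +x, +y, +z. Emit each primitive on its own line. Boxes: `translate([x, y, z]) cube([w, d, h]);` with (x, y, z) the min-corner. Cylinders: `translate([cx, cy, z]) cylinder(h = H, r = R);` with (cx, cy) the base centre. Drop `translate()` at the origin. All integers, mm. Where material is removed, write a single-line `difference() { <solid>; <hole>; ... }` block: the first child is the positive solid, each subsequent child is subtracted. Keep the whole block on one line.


difference() { translate([52, 52, 0]) cylinder(h = 390, r = 52); translate([52, 52, 0]) cylinder(h = 390, r = 24); }


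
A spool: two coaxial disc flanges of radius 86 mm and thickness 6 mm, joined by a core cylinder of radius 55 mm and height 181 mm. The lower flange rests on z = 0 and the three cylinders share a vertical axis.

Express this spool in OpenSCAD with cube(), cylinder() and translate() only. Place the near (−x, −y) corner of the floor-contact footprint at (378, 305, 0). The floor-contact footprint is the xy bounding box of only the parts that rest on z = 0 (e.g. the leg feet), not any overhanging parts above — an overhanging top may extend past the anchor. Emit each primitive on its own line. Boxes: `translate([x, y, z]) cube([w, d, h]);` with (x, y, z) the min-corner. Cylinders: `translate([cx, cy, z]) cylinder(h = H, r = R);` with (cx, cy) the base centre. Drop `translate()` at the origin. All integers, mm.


translate([464, 391, 0]) cylinder(h = 6, r = 86);
translate([464, 391, 6]) cylinder(h = 181, r = 55);
translate([464, 391, 187]) cylinder(h = 6, r = 86);


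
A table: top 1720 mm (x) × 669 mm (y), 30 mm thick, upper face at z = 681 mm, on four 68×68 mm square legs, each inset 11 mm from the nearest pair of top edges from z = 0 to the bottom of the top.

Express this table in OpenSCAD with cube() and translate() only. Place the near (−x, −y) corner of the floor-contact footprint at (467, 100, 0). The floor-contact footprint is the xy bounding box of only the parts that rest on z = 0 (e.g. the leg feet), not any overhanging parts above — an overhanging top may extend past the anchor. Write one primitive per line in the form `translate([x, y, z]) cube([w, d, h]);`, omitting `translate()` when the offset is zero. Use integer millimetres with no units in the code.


// leg_h = 681 - 30 = 651
translate([456, 89, 651]) cube([1720, 669, 30]);
translate([467, 100, 0]) cube([68, 68, 651]);
translate([2097, 100, 0]) cube([68, 68, 651]);
translate([467, 679, 0]) cube([68, 68, 651]);
translate([2097, 679, 0]) cube([68, 68, 651]);


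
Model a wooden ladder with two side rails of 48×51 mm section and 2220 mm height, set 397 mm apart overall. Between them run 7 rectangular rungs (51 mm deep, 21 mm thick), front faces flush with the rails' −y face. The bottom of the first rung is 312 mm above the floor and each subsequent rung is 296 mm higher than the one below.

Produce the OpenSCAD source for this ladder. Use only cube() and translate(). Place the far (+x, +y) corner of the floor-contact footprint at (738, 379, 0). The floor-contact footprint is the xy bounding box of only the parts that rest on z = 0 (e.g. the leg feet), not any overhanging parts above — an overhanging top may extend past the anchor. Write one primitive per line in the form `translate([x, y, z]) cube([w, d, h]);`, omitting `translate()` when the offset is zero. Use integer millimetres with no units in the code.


// rung span = 397 - 2*48 = 301
// rung[k] z = 312 + k*296
translate([341, 328, 0]) cube([48, 51, 2220]);
translate([690, 328, 0]) cube([48, 51, 2220]);
translate([389, 328, 312]) cube([301, 51, 21]);
translate([389, 328, 608]) cube([301, 51, 21]);
translate([389, 328, 904]) cube([301, 51, 21]);
translate([389, 328, 1200]) cube([301, 51, 21]);
translate([389, 328, 1496]) cube([301, 51, 21]);
translate([389, 328, 1792]) cube([301, 51, 21]);
translate([389, 328, 2088]) cube([301, 51, 21]);


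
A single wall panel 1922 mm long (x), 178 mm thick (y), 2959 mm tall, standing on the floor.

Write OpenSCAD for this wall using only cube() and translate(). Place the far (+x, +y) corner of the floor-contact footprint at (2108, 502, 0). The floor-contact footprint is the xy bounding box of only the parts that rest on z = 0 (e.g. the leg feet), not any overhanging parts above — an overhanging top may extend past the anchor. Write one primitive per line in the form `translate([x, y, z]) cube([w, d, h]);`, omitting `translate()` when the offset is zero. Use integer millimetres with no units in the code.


translate([186, 324, 0]) cube([1922, 178, 2959]);


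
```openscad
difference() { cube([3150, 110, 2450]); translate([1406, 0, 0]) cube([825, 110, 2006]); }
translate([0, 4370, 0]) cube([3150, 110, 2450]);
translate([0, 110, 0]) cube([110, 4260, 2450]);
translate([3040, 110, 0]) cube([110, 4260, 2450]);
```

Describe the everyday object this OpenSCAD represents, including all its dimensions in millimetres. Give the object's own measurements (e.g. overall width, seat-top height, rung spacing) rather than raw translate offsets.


A single room: four walls, each 2450 mm tall and 110 mm thick, enclosing an outside footprint 3150×4480 mm (x × y), no floor or roof. The front and back walls (−y and +y sides) run the full x-width; the side walls fit between their inner faces. A door opening 825 mm wide and 2006 mm tall is cut through the front wall from the floor up, its −x edge 1406 mm from the wall's −x end.


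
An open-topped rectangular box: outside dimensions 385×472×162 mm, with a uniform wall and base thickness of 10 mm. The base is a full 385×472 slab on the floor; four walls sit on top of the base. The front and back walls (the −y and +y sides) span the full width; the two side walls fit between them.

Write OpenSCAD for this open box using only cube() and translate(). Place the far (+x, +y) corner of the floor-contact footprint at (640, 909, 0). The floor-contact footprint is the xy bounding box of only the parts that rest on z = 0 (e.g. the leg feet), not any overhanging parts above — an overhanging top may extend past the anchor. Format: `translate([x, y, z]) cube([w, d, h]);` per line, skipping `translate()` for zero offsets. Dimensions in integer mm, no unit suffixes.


translate([255, 437, 0]) cube([385, 472, 10]);
translate([255, 437, 10]) cube([385, 10, 152]);
translate([255, 899, 10]) cube([385, 10, 152]);
translate([255, 447, 10]) cube([10, 452, 152]);
translate([630, 447, 10]) cube([10, 452, 152]);
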